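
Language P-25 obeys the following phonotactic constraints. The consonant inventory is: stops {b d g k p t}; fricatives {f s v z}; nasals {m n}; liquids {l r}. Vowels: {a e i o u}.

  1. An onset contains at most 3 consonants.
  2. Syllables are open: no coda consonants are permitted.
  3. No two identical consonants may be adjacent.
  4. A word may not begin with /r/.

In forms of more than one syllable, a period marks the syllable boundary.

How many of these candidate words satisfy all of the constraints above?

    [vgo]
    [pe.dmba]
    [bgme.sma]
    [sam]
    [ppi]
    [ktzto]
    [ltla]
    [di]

[vgo] — σ1 onset /vg/ (2C), coda /∅/ ok → permitted
[pe.dmba] — σ1 onset /p/, coda /∅/ ok; σ2 onset /dmb/ (3C), coda /∅/ ok → permitted
[bgme.sma] — σ1 onset /bgm/ (3C), coda /∅/ ok; σ2 onset /sm/ (2C), coda /∅/ ok → permitted
[sam] — violates constraint 2: syllable 1 coda /m/ has 1 consonant (> 0) → not permitted
[ppi] — violates constraint 3: adjacent identical consonants /pp/ → not permitted
[ktzto] — violates constraint 1: syllable 1 onset /ktzt/ has 4 consonants (> 3) → not permitted
[ltla] — σ1 onset /ltl/ (3C), coda /∅/ ok → permitted
[di] — σ1 onset /d/, coda /∅/ ok → permitted
Permitted: [vgo], [pe.dmba], [bgme.sma], [ltla], [di] → 5.

5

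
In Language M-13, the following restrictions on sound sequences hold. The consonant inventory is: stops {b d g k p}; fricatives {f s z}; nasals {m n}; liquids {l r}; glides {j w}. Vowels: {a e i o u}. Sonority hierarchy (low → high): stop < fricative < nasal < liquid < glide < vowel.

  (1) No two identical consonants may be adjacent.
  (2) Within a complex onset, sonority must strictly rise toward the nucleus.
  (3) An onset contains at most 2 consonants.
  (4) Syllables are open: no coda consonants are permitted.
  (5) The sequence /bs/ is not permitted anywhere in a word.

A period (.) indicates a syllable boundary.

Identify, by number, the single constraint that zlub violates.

4

zlub: syllable 1 coda /b/ has 1 consonant (> 0).
This is a violation of constraint 4: "Syllables are open: no coda consonants are permitted."
The remaining constraints (1, 2, 3, 5) are satisfied.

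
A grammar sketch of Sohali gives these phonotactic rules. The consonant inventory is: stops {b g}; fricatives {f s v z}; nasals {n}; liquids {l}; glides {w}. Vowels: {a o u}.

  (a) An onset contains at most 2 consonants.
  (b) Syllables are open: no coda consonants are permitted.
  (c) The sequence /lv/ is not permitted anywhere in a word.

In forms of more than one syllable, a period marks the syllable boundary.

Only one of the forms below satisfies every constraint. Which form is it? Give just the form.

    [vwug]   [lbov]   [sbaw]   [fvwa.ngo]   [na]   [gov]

[na]

[vwug] — violates constraint (b): syllable 1 coda /g/ has 1 consonant (> 0) → not permitted
[lbov] — violates constraint (b): syllable 1 coda /v/ has 1 consonant (> 0) → not permitted
[sbaw] — violates constraint (b): syllable 1 coda /w/ has 1 consonant (> 0) → not permitted
[fvwa.ngo] — violates constraint (a): syllable 1 onset /fvw/ has 3 consonants (> 2) → not permitted
[na] — σ1 onset /n/, coda /∅/ ok → permitted
[gov] — violates constraint (b): syllable 1 coda /v/ has 1 consonant (> 0) → not permitted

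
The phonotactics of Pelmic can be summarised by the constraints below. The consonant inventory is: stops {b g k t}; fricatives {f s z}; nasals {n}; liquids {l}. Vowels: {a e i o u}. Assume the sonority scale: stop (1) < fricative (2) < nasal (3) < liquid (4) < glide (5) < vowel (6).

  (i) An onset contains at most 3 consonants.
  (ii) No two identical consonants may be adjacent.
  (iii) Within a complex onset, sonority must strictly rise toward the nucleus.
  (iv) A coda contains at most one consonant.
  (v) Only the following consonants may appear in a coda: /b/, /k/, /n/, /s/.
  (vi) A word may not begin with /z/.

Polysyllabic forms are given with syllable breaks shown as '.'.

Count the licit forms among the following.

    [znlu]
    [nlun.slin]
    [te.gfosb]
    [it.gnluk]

1

[znlu] — violates constraint (vi): word begins with /z/ → illicit
[nlun.slin] — σ1 onset /nl/ (3→4 rises), coda /n/ ok; σ2 onset /sl/ (2→4 rises), coda /n/ ok → licit
[te.gfosb] — violates constraint (iv): syllable 2 coda /sb/ has 2 consonants (> 1) → illicit
[it.gnluk] — violates constraint (v): syllable 1 coda contains /t/, which is not a licensed coda consonant → illicit
Licit: [nlun.slin] → 1.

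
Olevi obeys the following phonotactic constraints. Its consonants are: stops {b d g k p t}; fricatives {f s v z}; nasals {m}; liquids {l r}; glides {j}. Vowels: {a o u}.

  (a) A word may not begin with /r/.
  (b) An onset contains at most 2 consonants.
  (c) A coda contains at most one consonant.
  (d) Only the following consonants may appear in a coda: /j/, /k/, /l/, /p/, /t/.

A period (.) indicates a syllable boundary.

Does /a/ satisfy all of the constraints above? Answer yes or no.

/a/ — σ1 onset /∅/, coda /∅/ ok → phonotactically legal

yes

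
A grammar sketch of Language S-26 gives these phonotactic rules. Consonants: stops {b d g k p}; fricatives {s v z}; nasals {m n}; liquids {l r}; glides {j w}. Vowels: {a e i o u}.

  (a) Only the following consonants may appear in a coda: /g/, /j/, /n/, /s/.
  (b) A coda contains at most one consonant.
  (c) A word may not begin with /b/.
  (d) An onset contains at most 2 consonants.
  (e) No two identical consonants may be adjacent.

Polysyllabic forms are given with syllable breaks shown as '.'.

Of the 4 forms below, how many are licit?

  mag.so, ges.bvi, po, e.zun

mag.so — σ1 onset /m/, coda /g/ ok; σ2 onset /s/, coda /∅/ ok → licit
ges.bvi — σ1 onset /g/, coda /s/ ok; σ2 onset /bv/ (2C), coda /∅/ ok → licit
po — σ1 onset /p/, coda /∅/ ok → licit
e.zun — σ1 onset /∅/, coda /∅/ ok; σ2 onset /z/, coda /n/ ok → licit
Licit: mag.so, ges.bvi, po, e.zun → 4.

4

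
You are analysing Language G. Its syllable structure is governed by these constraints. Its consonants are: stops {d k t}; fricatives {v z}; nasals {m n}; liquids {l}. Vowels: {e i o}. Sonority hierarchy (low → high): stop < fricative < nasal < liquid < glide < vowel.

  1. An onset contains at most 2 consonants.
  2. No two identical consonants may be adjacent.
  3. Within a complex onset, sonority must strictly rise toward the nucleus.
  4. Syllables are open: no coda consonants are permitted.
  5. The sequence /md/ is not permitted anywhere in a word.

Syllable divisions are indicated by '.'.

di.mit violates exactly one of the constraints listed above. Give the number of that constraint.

4

di.mit: syllable 2 coda /t/ has 1 consonant (> 0).
This is a violation of constraint 4: "Syllables are open: no coda consonants are permitted."
The remaining constraints (1, 2, 3, 5) are satisfied.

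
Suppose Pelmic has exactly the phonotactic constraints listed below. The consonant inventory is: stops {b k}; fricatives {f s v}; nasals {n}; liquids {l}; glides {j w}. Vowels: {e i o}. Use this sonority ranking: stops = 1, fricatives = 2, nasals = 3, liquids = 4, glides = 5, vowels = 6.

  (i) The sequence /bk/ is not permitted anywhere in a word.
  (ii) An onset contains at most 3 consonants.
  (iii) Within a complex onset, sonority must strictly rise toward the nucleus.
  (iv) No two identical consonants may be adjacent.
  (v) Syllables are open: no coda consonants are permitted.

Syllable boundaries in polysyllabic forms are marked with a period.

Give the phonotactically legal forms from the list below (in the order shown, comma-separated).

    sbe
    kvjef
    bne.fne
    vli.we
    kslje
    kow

sbe — violates constraint (iii): syllable 1 onset /sb/: /s/ (fricative, 2) → /b/ (stop, 1) does not rise → phonotactically illegal
kvjef — violates constraint (v): syllable 1 coda /f/ has 1 consonant (> 0) → phonotactically illegal
bne.fne — σ1 onset /bn/ (1→3 rises), coda /∅/ ok; σ2 onset /fn/ (2→3 rises), coda /∅/ ok → phonotactically legal
vli.we — σ1 onset /vl/ (2→4 rises), coda /∅/ ok; σ2 onset /w/, coda /∅/ ok → phonotactically legal
kslje — violates constraint (ii): syllable 1 onset /kslj/ has 4 consonants (> 3) → phonotactically illegal
kow — violates constraint (v): syllable 1 coda /w/ has 1 consonant (> 0) → phonotactically illegal

bne.fne, vli.we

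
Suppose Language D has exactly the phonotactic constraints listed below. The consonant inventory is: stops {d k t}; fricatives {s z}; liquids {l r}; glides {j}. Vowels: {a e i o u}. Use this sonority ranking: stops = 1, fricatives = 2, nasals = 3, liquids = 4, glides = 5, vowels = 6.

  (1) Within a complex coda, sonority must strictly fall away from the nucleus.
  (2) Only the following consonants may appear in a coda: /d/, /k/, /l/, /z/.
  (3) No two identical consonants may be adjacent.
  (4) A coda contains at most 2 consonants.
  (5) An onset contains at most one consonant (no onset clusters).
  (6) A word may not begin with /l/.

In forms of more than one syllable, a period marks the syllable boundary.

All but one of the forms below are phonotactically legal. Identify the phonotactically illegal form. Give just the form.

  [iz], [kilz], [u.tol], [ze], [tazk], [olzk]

[iz] — σ1 onset /∅/, coda /z/ ok → phonotactically legal
[kilz] — σ1 onset /k/, coda /lz/ (4→2 falls) ok → phonotactically legal
[u.tol] — σ1 onset /∅/, coda /∅/ ok; σ2 onset /t/, coda /l/ ok → phonotactically legal
[ze] — σ1 onset /z/, coda /∅/ ok → phonotactically legal
[tazk] — σ1 onset /t/, coda /zk/ (2→1 falls) ok → phonotactically legal
[olzk] — violates constraint 4: syllable 1 coda /lzk/ has 3 consonants (> 2) → phonotactically illegal

[olzk]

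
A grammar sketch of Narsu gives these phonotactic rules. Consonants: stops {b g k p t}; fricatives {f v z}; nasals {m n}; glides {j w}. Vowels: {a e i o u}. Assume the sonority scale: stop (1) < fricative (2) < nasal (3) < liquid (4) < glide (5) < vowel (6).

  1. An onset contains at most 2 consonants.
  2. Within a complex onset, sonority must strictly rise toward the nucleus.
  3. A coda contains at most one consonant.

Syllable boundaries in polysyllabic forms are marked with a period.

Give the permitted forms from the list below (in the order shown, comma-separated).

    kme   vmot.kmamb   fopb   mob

kme — σ1 onset /km/ (1→3 rises), coda /∅/ ok → permitted
vmot.kmamb — violates constraint 3: syllable 2 coda /mb/ has 2 consonants (> 1) → not permitted
fopb — violates constraint 3: syllable 1 coda /pb/ has 2 consonants (> 1) → not permitted
mob — σ1 onset /m/, coda /b/ ok → permitted

kme, mob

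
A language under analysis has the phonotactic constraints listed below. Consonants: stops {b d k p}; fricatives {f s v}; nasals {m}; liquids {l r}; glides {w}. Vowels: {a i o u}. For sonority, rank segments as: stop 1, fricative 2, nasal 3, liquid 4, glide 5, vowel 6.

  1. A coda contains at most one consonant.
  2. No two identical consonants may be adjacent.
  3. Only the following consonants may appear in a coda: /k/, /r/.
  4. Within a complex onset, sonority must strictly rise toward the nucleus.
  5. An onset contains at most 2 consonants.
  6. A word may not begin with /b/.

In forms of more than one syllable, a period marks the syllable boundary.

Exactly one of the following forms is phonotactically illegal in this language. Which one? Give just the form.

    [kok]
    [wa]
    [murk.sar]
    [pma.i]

[kok] — σ1 onset /k/, coda /k/ ok → phonotactically legal
[wa] — σ1 onset /w/, coda /∅/ ok → phonotactically legal
[murk.sar] — violates constraint 1: syllable 1 coda /rk/ has 2 consonants (> 1) → phonotactically illegal
[pma.i] — σ1 onset /pm/ (1→3 rises), coda /∅/ ok; σ2 onset /∅/, coda /∅/ ok → phonotactically legal

[murk.sar]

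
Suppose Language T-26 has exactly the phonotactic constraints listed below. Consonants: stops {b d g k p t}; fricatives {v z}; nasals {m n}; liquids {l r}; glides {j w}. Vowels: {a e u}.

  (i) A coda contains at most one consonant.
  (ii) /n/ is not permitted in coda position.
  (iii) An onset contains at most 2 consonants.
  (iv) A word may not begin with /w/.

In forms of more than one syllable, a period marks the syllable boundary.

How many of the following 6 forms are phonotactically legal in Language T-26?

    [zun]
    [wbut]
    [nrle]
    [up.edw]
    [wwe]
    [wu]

0

[zun] — violates constraint (ii): syllable 1 coda contains /n/ → phonotactically illegal
[wbut] — violates constraint (iv): word begins with /w/ → phonotactically illegal
[nrle] — violates constraint (iii): syllable 1 onset /nrl/ has 3 consonants (> 2) → phonotactically illegal
[up.edw] — violates constraint (i): syllable 2 coda /dw/ has 2 consonants (> 1) → phonotactically illegal
[wwe] — violates constraint (iv): word begins with /w/ → phonotactically illegal
[wu] — violates constraint (iv): word begins with /w/ → phonotactically illegal
No form is phonotactically legal → 0.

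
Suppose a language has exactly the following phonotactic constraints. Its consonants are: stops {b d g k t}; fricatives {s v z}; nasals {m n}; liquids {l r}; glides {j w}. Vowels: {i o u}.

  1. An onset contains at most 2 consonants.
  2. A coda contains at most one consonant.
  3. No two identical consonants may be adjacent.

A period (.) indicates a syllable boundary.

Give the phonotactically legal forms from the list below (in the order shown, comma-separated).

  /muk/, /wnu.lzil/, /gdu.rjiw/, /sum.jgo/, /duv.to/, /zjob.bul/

/muk/ — σ1 onset /m/, coda /k/ ok → phonotactically legal
/wnu.lzil/ — σ1 onset /wn/ (2C), coda /∅/ ok; σ2 onset /lz/ (2C), coda /l/ ok → phonotactically legal
/gdu.rjiw/ — σ1 onset /gd/ (2C), coda /∅/ ok; σ2 onset /rj/ (2C), coda /w/ ok → phonotactically legal
/sum.jgo/ — σ1 onset /s/, coda /m/ ok; σ2 onset /jg/ (2C), coda /∅/ ok → phonotactically legal
/duv.to/ — σ1 onset /d/, coda /v/ ok; σ2 onset /t/, coda /∅/ ok → phonotactically legal
/zjob.bul/ — violates constraint 3: adjacent identical consonants /bb/ → phonotactically illegal

/muk/, /wnu.lzil/, /gdu.rjiw/, /sum.jgo/, /duv.to/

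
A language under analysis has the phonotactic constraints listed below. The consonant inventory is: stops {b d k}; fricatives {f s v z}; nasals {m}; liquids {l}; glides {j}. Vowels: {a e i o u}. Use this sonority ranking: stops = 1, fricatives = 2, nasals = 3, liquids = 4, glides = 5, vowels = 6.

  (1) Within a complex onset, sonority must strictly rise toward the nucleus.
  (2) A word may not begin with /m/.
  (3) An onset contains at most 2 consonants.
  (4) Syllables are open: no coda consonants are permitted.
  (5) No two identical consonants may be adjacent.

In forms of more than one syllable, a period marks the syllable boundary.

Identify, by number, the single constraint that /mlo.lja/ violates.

/mlo.lja/: word begins with /m/.
This is a violation of constraint 2: "A word may not begin with /m/."
The remaining constraints (1, 3, 4, 5) are satisfied.

2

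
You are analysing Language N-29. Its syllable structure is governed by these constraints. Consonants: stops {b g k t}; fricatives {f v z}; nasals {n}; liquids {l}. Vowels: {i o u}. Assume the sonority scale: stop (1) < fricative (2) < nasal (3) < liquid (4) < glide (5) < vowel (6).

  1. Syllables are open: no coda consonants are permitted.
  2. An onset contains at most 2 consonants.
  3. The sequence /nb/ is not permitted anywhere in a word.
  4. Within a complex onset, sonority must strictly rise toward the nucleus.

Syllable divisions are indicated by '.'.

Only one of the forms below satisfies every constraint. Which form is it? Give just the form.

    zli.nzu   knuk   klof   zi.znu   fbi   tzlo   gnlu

zi.znu

zli.nzu — violates constraint 4: syllable 2 onset /nz/: /n/ (nasal, 3) → /z/ (fricative, 2) does not rise → illicit
knuk — violates constraint 1: syllable 1 coda /k/ has 1 consonant (> 0) → illicit
klof — violates constraint 1: syllable 1 coda /f/ has 1 consonant (> 0) → illicit
zi.znu — σ1 onset /z/, coda /∅/ ok; σ2 onset /zn/ (2→3 rises), coda /∅/ ok → licit
fbi — violates constraint 4: syllable 1 onset /fb/: /f/ (fricative, 2) → /b/ (stop, 1) does not rise → illicit
tzlo — violates constraint 2: syllable 1 onset /tzl/ has 3 consonants (> 2) → illicit
gnlu — violates constraint 2: syllable 1 onset /gnl/ has 3 consonants (> 2) → illicit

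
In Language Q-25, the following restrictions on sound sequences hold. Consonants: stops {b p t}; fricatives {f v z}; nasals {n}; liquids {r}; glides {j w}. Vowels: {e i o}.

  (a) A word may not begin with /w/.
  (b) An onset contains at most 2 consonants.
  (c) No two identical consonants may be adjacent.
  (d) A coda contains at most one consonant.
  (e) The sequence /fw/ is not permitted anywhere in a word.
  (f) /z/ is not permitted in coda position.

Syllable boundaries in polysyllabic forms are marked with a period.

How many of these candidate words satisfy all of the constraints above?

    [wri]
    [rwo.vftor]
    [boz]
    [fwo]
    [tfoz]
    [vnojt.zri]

0

[wri] — violates constraint (a): word begins with /w/ → phonotactically illegal
[rwo.vftor] — violates constraint (b): syllable 2 onset /vft/ has 3 consonants (> 2) → phonotactically illegal
[boz] — violates constraint (f): syllable 1 coda contains /z/ → phonotactically illegal
[fwo] — violates constraint (e): contains banned sequence /fw/ → phonotactically illegal
[tfoz] — violates constraint (f): syllable 1 coda contains /z/ → phonotactically illegal
[vnojt.zri] — violates constraint (d): syllable 1 coda /jt/ has 2 consonants (> 1) → phonotactically illegal
No form is phonotactically legal → 0.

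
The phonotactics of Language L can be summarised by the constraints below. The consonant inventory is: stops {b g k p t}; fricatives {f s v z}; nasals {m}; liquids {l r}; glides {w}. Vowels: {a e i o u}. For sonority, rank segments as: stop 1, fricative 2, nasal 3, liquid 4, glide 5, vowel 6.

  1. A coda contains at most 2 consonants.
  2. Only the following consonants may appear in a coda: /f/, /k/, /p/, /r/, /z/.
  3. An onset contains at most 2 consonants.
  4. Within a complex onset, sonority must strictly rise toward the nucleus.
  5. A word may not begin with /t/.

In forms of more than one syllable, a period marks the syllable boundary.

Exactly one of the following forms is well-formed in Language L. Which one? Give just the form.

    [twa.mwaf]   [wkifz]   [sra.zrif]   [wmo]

[twa.mwaf] — violates constraint 5: word begins with /t/ → ill-formed
[wkifz] — violates constraint 4: syllable 1 onset /wk/: /w/ (glide, 5) → /k/ (stop, 1) does not rise → ill-formed
[sra.zrif] — σ1 onset /sr/ (2→4 rises), coda /∅/ ok; σ2 onset /zr/ (2→4 rises), coda /f/ ok → well-formed
[wmo] — violates constraint 4: syllable 1 onset /wm/: /w/ (glide, 5) → /m/ (nasal, 3) does not rise → ill-formed

[sra.zrif]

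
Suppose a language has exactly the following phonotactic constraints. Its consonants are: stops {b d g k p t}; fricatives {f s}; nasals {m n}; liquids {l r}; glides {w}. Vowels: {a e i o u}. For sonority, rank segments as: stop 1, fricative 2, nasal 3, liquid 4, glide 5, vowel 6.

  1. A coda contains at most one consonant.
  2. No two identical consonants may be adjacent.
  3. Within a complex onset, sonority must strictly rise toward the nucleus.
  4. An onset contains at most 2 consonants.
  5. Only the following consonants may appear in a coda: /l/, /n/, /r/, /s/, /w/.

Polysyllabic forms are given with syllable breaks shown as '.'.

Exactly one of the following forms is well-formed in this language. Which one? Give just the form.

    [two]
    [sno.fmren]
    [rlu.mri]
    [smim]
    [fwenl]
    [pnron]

[two]

[two] — σ1 onset /tw/ (1→5 rises), coda /∅/ ok → well-formed
[sno.fmren] — violates constraint 4: syllable 2 onset /fmr/ has 3 consonants (> 2) → ill-formed
[rlu.mri] — violates constraint 3: syllable 1 onset /rl/: /r/ (liquid, 4) → /l/ (liquid, 4) does not rise → ill-formed
[smim] — violates constraint 5: syllable 1 coda contains /m/, which is not a licensed coda consonant → ill-formed
[fwenl] — violates constraint 1: syllable 1 coda /nl/ has 2 consonants (> 1) → ill-formed
[pnron] — violates constraint 4: syllable 1 onset /pnr/ has 3 consonants (> 2) → ill-formed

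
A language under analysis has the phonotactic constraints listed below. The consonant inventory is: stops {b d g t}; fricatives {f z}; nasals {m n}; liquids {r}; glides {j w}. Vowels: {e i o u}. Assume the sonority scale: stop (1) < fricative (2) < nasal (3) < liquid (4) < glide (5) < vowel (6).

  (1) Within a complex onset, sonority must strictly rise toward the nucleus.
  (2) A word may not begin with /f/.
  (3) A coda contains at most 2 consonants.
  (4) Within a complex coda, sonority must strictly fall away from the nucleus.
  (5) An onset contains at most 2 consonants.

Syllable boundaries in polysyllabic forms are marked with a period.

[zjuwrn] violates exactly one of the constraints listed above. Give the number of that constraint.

3

[zjuwrn]: syllable 1 coda /wrn/ has 3 consonants (> 2).
This is a violation of constraint 3: "A coda contains at most 2 consonants."
The remaining constraints (1, 2, 4, 5) are satisfied.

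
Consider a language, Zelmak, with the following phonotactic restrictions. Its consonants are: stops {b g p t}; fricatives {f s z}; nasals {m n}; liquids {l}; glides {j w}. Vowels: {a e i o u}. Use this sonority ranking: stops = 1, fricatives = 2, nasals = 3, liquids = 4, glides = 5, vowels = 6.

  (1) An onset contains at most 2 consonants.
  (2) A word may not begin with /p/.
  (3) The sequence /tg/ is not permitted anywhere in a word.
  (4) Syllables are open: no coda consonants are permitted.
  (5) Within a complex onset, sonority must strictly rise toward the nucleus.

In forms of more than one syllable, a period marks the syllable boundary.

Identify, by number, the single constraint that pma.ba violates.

pma.ba: word begins with /p/.
This is a violation of constraint 2: "A word may not begin with /p/."
The remaining constraints (1, 3, 4, 5) are satisfied.

2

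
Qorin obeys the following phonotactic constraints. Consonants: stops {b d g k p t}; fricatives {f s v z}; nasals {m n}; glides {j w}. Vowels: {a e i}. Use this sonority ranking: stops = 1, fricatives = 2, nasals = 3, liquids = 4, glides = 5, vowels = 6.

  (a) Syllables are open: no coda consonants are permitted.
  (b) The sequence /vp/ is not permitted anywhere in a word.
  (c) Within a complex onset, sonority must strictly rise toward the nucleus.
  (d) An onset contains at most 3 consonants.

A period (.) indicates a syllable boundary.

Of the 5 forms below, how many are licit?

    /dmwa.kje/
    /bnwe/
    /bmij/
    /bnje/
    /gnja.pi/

/dmwa.kje/ — σ1 onset /dmw/ (1→3→5 rises), coda /∅/ ok; σ2 onset /kj/ (1→5 rises), coda /∅/ ok → licit
/bnwe/ — σ1 onset /bnw/ (1→3→5 rises), coda /∅/ ok → licit
/bmij/ — violates constraint (a): syllable 1 coda /j/ has 1 consonant (> 0) → illicit
/bnje/ — σ1 onset /bnj/ (1→3→5 rises), coda /∅/ ok → licit
/gnja.pi/ — σ1 onset /gnj/ (1→3→5 rises), coda /∅/ ok; σ2 onset /p/, coda /∅/ ok → licit
Licit: /dmwa.kje/, /bnwe/, /bnje/, /gnja.pi/ → 4.

4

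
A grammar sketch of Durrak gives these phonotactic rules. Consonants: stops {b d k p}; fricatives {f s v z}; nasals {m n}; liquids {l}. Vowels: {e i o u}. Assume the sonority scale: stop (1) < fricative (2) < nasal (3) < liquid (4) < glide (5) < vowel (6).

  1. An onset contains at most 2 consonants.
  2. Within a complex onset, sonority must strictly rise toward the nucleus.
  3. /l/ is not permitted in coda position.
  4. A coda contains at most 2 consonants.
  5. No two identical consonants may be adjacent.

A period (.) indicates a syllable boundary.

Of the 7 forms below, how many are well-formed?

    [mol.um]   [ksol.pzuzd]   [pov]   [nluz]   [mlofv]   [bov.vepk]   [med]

[mol.um] — violates constraint 3: syllable 1 coda contains /l/ → ill-formed
[ksol.pzuzd] — violates constraint 3: syllable 1 coda contains /l/ → ill-formed
[pov] — σ1 onset /p/, coda /v/ ok → well-formed
[nluz] — σ1 onset /nl/ (3→4 rises), coda /z/ ok → well-formed
[mlofv] — σ1 onset /ml/ (3→4 rises), coda /fv/ (2C) ok → well-formed
[bov.vepk] — violates constraint 5: adjacent identical consonants /vv/ → ill-formed
[med] — σ1 onset /m/, coda /d/ ok → well-formed
Well-formed: [pov], [nluz], [mlofv], [med] → 4.

4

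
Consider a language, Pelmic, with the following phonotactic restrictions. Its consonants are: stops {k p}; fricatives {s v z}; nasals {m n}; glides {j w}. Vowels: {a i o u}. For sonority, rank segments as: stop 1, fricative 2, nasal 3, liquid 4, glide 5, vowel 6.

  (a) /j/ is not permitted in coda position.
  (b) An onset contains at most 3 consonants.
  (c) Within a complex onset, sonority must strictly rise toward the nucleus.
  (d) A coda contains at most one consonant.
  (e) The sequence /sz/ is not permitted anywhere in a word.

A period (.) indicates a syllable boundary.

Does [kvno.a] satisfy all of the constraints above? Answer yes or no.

yes

[kvno.a] — σ1 onset /kvn/ (1→2→3 rises), coda /∅/ ok; σ2 onset /∅/, coda /∅/ ok → licit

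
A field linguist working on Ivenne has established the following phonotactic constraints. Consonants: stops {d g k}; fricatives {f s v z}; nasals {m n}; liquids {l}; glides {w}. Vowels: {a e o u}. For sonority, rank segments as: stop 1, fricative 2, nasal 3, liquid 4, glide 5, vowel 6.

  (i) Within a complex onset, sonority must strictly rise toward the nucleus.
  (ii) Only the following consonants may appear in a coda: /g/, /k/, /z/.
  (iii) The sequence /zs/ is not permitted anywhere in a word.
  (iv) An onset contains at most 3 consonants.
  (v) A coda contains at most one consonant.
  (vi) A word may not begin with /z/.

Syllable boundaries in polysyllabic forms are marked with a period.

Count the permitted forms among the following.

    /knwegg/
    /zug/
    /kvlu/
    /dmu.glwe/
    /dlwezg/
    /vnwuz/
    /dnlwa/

3

/knwegg/ — violates constraint (v): syllable 1 coda /gg/ has 2 consonants (> 1) → not permitted
/zug/ — violates constraint (vi): word begins with /z/ → not permitted
/kvlu/ — σ1 onset /kvl/ (1→2→4 rises), coda /∅/ ok → permitted
/dmu.glwe/ — σ1 onset /dm/ (1→3 rises), coda /∅/ ok; σ2 onset /glw/ (1→4→5 rises), coda /∅/ ok → permitted
/dlwezg/ — violates constraint (v): syllable 1 coda /zg/ has 2 consonants (> 1) → not permitted
/vnwuz/ — σ1 onset /vnw/ (2→3→5 rises), coda /z/ ok → permitted
/dnlwa/ — violates constraint (iv): syllable 1 onset /dnlw/ has 4 consonants (> 3) → not permitted
Permitted: /kvlu/, /dmu.glwe/, /vnwuz/ → 3.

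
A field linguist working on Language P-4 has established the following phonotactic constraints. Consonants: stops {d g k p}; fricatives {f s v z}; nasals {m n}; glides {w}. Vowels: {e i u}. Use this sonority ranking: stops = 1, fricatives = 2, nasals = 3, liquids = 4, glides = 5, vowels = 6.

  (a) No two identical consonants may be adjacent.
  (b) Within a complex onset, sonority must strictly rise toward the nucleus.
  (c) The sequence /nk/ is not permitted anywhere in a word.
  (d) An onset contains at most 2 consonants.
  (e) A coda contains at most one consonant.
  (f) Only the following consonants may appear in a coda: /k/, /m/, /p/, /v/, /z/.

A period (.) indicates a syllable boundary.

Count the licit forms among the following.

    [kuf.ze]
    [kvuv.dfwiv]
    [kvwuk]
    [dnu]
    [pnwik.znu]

1

[kuf.ze] — violates constraint (f): syllable 1 coda contains /f/, which is not a licensed coda consonant → illicit
[kvuv.dfwiv] — violates constraint (d): syllable 2 onset /dfw/ has 3 consonants (> 2) → illicit
[kvwuk] — violates constraint (d): syllable 1 onset /kvw/ has 3 consonants (> 2) → illicit
[dnu] — σ1 onset /dn/ (1→3 rises), coda /∅/ ok → licit
[pnwik.znu] — violates constraint (d): syllable 1 onset /pnw/ has 3 consonants (> 2) → illicit
Licit: [dnu] → 1.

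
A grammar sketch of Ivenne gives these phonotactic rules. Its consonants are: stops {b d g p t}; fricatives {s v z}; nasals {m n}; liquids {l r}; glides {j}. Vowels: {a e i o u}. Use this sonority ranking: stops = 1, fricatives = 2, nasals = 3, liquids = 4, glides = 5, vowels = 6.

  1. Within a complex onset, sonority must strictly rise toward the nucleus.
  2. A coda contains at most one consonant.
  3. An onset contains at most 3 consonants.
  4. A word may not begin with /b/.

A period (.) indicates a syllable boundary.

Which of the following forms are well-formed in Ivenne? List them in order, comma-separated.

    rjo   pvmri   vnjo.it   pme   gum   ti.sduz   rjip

rjo, vnjo.it, pme, gum, rjip

rjo — σ1 onset /rj/ (4→5 rises), coda /∅/ ok → well-formed
pvmri — violates constraint 3: syllable 1 onset /pvmr/ has 4 consonants (> 3) → ill-formed
vnjo.it — σ1 onset /vnj/ (2→3→5 rises), coda /∅/ ok; σ2 onset /∅/, coda /t/ ok → well-formed
pme — σ1 onset /pm/ (1→3 rises), coda /∅/ ok → well-formed
gum — σ1 onset /g/, coda /m/ ok → well-formed
ti.sduz — violates constraint 1: syllable 2 onset /sd/: /s/ (fricative, 2) → /d/ (stop, 1) does not rise → ill-formed
rjip — σ1 onset /rj/ (4→5 rises), coda /p/ ok → well-formed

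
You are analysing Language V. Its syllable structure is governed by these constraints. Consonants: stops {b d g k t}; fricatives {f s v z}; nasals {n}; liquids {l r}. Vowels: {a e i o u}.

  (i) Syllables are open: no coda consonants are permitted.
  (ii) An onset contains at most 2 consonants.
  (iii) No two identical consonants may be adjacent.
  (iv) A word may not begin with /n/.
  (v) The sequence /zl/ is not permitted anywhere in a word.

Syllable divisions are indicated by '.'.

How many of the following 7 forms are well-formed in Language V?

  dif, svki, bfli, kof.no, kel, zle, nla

0

dif — violates constraint (i): syllable 1 coda /f/ has 1 consonant (> 0) → ill-formed
svki — violates constraint (ii): syllable 1 onset /svk/ has 3 consonants (> 2) → ill-formed
bfli — violates constraint (ii): syllable 1 onset /bfl/ has 3 consonants (> 2) → ill-formed
kof.no — violates constraint (i): syllable 1 coda /f/ has 1 consonant (> 0) → ill-formed
kel — violates constraint (i): syllable 1 coda /l/ has 1 consonant (> 0) → ill-formed
zle — violates constraint (v): contains banned sequence /zl/ → ill-formed
nla — violates constraint (iv): word begins with /n/ → ill-formed
No form is well-formed → 0.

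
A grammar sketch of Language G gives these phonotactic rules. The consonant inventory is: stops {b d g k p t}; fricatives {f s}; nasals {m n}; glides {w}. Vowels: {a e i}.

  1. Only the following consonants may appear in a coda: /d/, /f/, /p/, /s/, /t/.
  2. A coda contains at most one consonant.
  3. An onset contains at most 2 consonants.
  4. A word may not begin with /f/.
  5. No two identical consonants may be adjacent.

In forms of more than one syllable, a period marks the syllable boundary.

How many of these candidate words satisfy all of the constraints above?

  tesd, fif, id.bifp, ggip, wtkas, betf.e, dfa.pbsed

tesd — violates constraint 2: syllable 1 coda /sd/ has 2 consonants (> 1) → illicit
fif — violates constraint 4: word begins with /f/ → illicit
id.bifp — violates constraint 2: syllable 2 coda /fp/ has 2 consonants (> 1) → illicit
ggip — violates constraint 5: adjacent identical consonants /gg/ → illicit
wtkas — violates constraint 3: syllable 1 onset /wtk/ has 3 consonants (> 2) → illicit
betf.e — violates constraint 2: syllable 1 coda /tf/ has 2 consonants (> 1) → illicit
dfa.pbsed — violates constraint 3: syllable 2 onset /pbs/ has 3 consonants (> 2) → illicit
No form is licit → 0.

0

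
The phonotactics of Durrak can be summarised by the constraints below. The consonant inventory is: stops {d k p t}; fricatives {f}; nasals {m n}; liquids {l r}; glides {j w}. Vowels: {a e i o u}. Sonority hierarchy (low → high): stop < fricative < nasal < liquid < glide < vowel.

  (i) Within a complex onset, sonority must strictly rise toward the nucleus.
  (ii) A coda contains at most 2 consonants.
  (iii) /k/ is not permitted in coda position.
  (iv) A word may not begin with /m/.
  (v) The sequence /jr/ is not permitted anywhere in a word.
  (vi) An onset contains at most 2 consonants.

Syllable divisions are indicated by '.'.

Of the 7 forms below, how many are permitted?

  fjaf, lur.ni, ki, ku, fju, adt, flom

fjaf — σ1 onset /fj/ (2→5 rises), coda /f/ ok → permitted
lur.ni — σ1 onset /l/, coda /r/ ok; σ2 onset /n/, coda /∅/ ok → permitted
ki — σ1 onset /k/, coda /∅/ ok → permitted
ku — σ1 onset /k/, coda /∅/ ok → permitted
fju — σ1 onset /fj/ (2→5 rises), coda /∅/ ok → permitted
adt — σ1 onset /∅/, coda /dt/ (2C) ok → permitted
flom — σ1 onset /fl/ (2→4 rises), coda /m/ ok → permitted
Permitted: fjaf, lur.ni, ki, ku, fju, adt, flom → 7.

7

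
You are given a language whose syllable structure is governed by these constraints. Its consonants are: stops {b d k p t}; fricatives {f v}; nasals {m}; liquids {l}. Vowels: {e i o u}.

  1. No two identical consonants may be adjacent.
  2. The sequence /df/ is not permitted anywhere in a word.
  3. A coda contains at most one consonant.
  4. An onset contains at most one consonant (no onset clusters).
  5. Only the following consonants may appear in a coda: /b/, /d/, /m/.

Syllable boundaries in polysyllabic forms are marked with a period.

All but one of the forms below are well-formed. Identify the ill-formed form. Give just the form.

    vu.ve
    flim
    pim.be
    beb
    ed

flim

vu.ve — σ1 onset /v/, coda /∅/ ok; σ2 onset /v/, coda /∅/ ok → well-formed
flim — violates constraint 4: syllable 1 onset /fl/ has 2 consonants (> 1) → ill-formed
pim.be — σ1 onset /p/, coda /m/ ok; σ2 onset /b/, coda /∅/ ok → well-formed
beb — σ1 onset /b/, coda /b/ ok → well-formed
ed — σ1 onset /∅/, coda /d/ ok → well-formed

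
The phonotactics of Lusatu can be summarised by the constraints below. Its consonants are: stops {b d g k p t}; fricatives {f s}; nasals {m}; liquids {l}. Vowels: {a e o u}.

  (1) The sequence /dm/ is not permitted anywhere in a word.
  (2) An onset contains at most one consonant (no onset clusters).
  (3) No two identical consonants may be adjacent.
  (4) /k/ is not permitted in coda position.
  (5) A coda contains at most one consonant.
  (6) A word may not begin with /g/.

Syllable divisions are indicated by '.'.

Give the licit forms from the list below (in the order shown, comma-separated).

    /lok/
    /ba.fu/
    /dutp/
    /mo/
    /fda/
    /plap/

/lok/ — violates constraint 4: syllable 1 coda contains /k/ → illicit
/ba.fu/ — σ1 onset /b/, coda /∅/ ok; σ2 onset /f/, coda /∅/ ok → licit
/dutp/ — violates constraint 5: syllable 1 coda /tp/ has 2 consonants (> 1) → illicit
/mo/ — σ1 onset /m/, coda /∅/ ok → licit
/fda/ — violates constraint 2: syllable 1 onset /fd/ has 2 consonants (> 1) → illicit
/plap/ — violates constraint 2: syllable 1 onset /pl/ has 2 consonants (> 1) → illicit

/ba.fu/, /mo/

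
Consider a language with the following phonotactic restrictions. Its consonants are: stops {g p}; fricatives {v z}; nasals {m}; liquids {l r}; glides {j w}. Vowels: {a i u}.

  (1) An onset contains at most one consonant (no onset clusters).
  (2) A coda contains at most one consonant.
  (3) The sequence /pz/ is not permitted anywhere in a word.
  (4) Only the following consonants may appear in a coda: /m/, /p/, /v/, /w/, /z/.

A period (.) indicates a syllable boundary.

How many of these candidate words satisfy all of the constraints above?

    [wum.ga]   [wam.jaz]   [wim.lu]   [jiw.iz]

[wum.ga] — σ1 onset /w/, coda /m/ ok; σ2 onset /g/, coda /∅/ ok → well-formed
[wam.jaz] — σ1 onset /w/, coda /m/ ok; σ2 onset /j/, coda /z/ ok → well-formed
[wim.lu] — σ1 onset /w/, coda /m/ ok; σ2 onset /l/, coda /∅/ ok → well-formed
[jiw.iz] — σ1 onset /j/, coda /w/ ok; σ2 onset /∅/, coda /z/ ok → well-formed
Well-formed: [wum.ga], [wam.jaz], [wim.lu], [jiw.iz] → 4.

4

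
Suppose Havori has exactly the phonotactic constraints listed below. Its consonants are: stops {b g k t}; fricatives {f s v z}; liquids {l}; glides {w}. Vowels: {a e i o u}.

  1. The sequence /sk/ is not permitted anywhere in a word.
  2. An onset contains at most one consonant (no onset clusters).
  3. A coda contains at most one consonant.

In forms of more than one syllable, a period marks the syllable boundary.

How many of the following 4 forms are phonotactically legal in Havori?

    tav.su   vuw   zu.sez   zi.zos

tav.su — σ1 onset /t/, coda /v/ ok; σ2 onset /s/, coda /∅/ ok → phonotactically legal
vuw — σ1 onset /v/, coda /w/ ok → phonotactically legal
zu.sez — σ1 onset /z/, coda /∅/ ok; σ2 onset /s/, coda /z/ ok → phonotactically legal
zi.zos — σ1 onset /z/, coda /∅/ ok; σ2 onset /z/, coda /s/ ok → phonotactically legal
Phonotactically legal: tav.su, vuw, zu.sez, zi.zos → 4.

4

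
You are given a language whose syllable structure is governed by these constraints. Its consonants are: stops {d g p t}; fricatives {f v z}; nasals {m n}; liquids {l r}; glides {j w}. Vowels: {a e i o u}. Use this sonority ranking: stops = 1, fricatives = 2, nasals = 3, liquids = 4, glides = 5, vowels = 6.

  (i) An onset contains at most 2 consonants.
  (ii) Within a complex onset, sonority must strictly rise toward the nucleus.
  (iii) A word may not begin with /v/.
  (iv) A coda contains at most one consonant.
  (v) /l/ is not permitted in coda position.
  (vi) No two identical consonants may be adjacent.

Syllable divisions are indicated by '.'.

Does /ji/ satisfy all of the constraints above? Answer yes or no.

/ji/ — σ1 onset /j/, coda /∅/ ok → phonotactically legal

yes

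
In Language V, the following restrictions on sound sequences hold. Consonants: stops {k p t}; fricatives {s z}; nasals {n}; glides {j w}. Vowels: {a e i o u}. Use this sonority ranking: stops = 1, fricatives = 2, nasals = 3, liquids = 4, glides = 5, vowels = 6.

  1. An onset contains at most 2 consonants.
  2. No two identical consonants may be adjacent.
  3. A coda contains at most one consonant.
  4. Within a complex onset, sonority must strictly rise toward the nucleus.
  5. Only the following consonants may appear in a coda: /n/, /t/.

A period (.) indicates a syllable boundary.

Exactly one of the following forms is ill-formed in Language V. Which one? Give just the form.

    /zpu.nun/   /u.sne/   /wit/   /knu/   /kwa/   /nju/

/zpu.nun/

/zpu.nun/ — violates constraint 4: syllable 1 onset /zp/: /z/ (fricative, 2) → /p/ (stop, 1) does not rise → ill-formed
/u.sne/ — σ1 onset /∅/, coda /∅/ ok; σ2 onset /sn/ (2→3 rises), coda /∅/ ok → well-formed
/wit/ — σ1 onset /w/, coda /t/ ok → well-formed
/knu/ — σ1 onset /kn/ (1→3 rises), coda /∅/ ok → well-formed
/kwa/ — σ1 onset /kw/ (1→5 rises), coda /∅/ ok → well-formed
/nju/ — σ1 onset /nj/ (3→5 rises), coda /∅/ ok → well-formed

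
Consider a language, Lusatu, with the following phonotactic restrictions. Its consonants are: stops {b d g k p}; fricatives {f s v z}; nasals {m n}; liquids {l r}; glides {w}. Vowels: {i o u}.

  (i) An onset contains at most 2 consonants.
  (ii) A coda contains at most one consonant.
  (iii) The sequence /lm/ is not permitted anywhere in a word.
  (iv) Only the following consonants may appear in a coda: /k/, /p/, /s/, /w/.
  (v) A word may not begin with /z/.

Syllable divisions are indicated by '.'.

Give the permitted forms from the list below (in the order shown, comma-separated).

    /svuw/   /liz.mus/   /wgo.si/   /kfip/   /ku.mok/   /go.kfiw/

/svuw/ — σ1 onset /sv/ (2C), coda /w/ ok → permitted
/liz.mus/ — violates constraint (iv): syllable 1 coda contains /z/, which is not a licensed coda consonant → not permitted
/wgo.si/ — σ1 onset /wg/ (2C), coda /∅/ ok; σ2 onset /s/, coda /∅/ ok → permitted
/kfip/ — σ1 onset /kf/ (2C), coda /p/ ok → permitted
/ku.mok/ — σ1 onset /k/, coda /∅/ ok; σ2 onset /m/, coda /k/ ok → permitted
/go.kfiw/ — σ1 onset /g/, coda /∅/ ok; σ2 onset /kf/ (2C), coda /w/ ok → permitted

/svuw/, /wgo.si/, /kfip/, /ku.mok/, /go.kfiw/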